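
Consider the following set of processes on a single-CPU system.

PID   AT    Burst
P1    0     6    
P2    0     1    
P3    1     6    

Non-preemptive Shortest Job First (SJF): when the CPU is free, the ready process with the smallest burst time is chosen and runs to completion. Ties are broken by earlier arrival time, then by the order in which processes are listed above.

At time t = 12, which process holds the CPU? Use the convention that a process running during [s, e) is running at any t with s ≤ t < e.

P3

Gantt: | P2 0-1 | P1 1-7 | P3 7-13 |
Completion: P1=7  P2=1  P3=13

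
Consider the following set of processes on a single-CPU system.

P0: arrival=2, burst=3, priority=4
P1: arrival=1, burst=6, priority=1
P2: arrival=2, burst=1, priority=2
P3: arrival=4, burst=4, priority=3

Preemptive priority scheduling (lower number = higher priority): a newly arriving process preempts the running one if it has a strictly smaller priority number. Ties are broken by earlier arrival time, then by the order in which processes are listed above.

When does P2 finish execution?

Timeline: | idle 0-1 | P1 1-7 | P2 7-8 | P3 8-12 | P0 12-15 |
Completion: P0=15  P1=7  P2=8  P3=12

8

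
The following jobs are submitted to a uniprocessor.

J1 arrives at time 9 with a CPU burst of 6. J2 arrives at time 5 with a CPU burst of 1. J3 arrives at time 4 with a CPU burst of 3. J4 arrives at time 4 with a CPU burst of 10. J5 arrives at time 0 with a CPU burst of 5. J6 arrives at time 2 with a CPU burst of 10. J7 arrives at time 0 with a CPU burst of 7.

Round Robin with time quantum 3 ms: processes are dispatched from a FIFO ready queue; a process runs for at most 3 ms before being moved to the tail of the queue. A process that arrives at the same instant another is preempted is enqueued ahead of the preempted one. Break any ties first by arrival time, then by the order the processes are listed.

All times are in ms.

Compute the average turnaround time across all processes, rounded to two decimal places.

Timeline: | J5 0-3 | J7 3-6 | J6 6-9 | J5 9-11 | J3 11-14 | J4 14-17 | J2 17-18 | J7 18-21 | J1 21-24 | J6 24-27 | J4 27-30 | J7 30-31 | J1 31-34 | J6 34-37 | J4 37-40 | J6 40-41 | J4 41-42 |
Completion: J1=34  J2=18  J3=14  J4=42  J5=11  J6=41  J7=31
Turnaround (C−A): J1=25  J2=13  J3=10  J4=38  J5=11  J6=39  J7=31
Turnaround times: J1=25, J2=13, J3=10, J4=38, J5=11, J6=39, J7=31
Average turnaround = (25+13+10+38+11+39+31) / 7 = 167/7 = 23.86

23.86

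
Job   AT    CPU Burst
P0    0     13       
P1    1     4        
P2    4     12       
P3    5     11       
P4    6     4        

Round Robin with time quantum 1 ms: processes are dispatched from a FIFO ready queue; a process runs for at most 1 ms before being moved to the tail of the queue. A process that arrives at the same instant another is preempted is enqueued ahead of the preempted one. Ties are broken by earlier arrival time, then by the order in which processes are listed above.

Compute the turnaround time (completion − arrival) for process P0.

41

Schedule: | P0 0-1 | P1 1-2 | P0 2-3 | P1 3-4 | P0 4-5 | P2 5-6 | P1 6-7 | P3 7-8 | P0 8-9 | P4 9-10 | P2 10-11 | P1 11-12 | P3 12-13 | P0 13-14 | P4 14-15 | P2 15-16 | P3 16-17 | P0 17-18 | P4 18-19 | P2 19-20 | P3 20-21 | P0 21-22 | P4 22-23 | P2 23-24 | P3 24-25 | P0 25-26 | P2 26-27 | P3 27-28 | P0 28-29 | P2 29-30 | P3 30-31 | P0 31-32 | P2 32-33 | P3 33-34 | P0 34-35 | P2 35-36 | P3 36-37 | P0 37-38 | P2 38-39 | P3 39-40 | P0 40-41 | P2 41-42 | P3 42-43 | P2 43-44 |
Completion: P0=41  P1=12  P2=44  P3=43  P4=23
Turnaround(P0) = completion − arrival = 41 − 0 = 41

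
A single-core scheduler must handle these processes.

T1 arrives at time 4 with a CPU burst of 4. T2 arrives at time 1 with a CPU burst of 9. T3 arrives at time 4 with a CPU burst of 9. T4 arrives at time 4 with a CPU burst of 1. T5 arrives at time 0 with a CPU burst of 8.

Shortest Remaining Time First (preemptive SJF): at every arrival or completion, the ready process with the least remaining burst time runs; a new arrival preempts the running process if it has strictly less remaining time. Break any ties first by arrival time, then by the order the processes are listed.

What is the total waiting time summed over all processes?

36

Gantt: | T5 0-4 | T4 4-5 | T5 5-9 | T1 9-13 | T2 13-22 | T3 22-31 |
Completion: T1=13  T2=22  T3=31  T4=5  T5=9
Turnaround (C−A): T1=9  T2=21  T3=27  T4=1  T5=9
Waiting = turnaround − burst: T1=5, T2=12, T3=18, T4=0, T5=1
Total waiting = 5 + 12 + 18 + 0 + 1 = 36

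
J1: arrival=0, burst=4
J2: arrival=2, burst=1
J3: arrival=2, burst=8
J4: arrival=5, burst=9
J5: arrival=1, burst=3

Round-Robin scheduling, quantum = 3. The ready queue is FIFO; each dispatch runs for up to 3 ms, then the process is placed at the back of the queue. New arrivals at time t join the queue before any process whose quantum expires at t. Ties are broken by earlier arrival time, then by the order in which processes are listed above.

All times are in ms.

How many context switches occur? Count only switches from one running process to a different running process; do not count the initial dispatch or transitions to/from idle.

Schedule: | J1 0-3 | J5 3-6 | J2 6-7 | J3 7-10 | J1 10-11 | J4 11-14 | J3 14-17 | J4 17-20 | J3 20-22 | J4 22-25 |
Completion: J1=11  J2=7  J3=22  J4=25  J5=6

9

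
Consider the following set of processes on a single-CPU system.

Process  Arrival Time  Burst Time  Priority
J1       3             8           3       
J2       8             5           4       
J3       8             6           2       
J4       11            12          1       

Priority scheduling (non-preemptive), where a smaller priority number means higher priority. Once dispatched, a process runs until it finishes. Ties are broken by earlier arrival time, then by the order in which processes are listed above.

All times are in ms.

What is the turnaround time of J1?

Gantt: | idle 0-3 | J1 3-11 | J4 11-23 | J3 23-29 | J2 29-34 |
Completion: J1=11  J2=34  J3=29  J4=23
Turnaround(J1) = completion − arrival = 11 − 3 = 8

8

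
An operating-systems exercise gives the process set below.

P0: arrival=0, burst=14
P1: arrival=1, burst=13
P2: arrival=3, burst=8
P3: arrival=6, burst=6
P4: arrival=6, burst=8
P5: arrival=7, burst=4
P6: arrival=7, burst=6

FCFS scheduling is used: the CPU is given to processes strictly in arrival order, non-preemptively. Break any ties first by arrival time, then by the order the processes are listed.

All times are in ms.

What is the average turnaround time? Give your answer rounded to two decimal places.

35.43

Gantt: | P0 0-14 | P1 14-27 | P2 27-35 | P3 35-41 | P4 41-49 | P5 49-53 | P6 53-59 |
Completion: P0=14  P1=27  P2=35  P3=41  P4=49  P5=53  P6=59
Turnaround (C−A): P0=14  P1=26  P2=32  P3=35  P4=43  P5=46  P6=52
Turnaround times: P0=14, P1=26, P2=32, P3=35, P4=43, P5=46, P6=52
Average turnaround = (14+26+32+35+43+46+52) / 7 = 248/7 = 35.43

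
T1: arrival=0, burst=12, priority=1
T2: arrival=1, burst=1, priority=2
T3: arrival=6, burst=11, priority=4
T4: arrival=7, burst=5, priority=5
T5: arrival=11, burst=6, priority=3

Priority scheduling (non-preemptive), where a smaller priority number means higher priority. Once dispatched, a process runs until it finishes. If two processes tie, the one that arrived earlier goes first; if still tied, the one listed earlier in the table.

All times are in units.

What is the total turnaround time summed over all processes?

Timeline: | T1 0-12 | T2 12-13 | T5 13-19 | T3 19-30 | T4 30-35 |
Completion: T1=12  T2=13  T3=30  T4=35  T5=19
Turnaround (C−A): T1=12  T2=12  T3=24  T4=28  T5=8
Turnaround = completion − arrival: T1=12, T2=12, T3=24, T4=28, T5=8
Total turnaround = 12 + 12 + 24 + 28 + 8 = 84

84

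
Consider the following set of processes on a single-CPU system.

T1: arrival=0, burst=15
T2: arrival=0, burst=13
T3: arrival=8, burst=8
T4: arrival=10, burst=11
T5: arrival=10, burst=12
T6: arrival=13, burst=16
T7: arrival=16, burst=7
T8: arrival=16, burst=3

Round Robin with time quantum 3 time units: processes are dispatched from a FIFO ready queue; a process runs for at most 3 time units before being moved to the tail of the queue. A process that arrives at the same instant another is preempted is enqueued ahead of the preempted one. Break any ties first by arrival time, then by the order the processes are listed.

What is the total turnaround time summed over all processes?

Schedule: | T1 0-3 | T2 3-6 | T1 6-9 | T2 9-12 | T3 12-15 | T1 15-18 | T4 18-21 | T5 21-24 | T2 24-27 | T6 27-30 | T3 30-33 | T7 33-36 | T8 36-39 | T1 39-42 | T4 42-45 | T5 45-48 | T2 48-51 | T6 51-54 | T3 54-56 | T7 56-59 | T1 59-62 | T4 62-65 | T5 65-68 | T2 68-69 | T6 69-72 | T7 72-73 | T4 73-75 | T5 75-78 | T6 78-85 |
Completion: T1=62  T2=69  T3=56  T4=75  T5=78  T6=85  T7=73  T8=39
Turnaround (C−A): T1=62  T2=69  T3=48  T4=65  T5=68  T6=72  T7=57  T8=23
Turnaround = completion − arrival: T1=62, T2=69, T3=48, T4=65, T5=68, T6=72, T7=57, T8=23
Total turnaround = 62 + 69 + 48 + 65 + 68 + 72 + 57 + 23 = 464

464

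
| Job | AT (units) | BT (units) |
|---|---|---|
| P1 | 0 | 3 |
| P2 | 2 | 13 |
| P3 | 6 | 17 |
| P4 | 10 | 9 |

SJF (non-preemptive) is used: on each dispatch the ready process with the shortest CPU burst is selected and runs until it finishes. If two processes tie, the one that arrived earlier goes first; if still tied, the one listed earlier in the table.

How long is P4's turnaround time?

15

Gantt: | P1 0-3 | P2 3-16 | P4 16-25 | P3 25-42 |
Completion: P1=3  P2=16  P3=42  P4=25
Turnaround(P4) = completion − arrival = 25 − 10 = 15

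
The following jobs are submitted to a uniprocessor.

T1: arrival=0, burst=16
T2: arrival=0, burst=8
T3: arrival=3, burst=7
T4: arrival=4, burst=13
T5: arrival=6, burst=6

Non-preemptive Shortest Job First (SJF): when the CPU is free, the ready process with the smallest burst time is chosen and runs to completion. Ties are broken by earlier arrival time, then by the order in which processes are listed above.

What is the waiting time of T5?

2

Timeline: | T2 0-8 | T5 8-14 | T3 14-21 | T4 21-34 | T1 34-50 |
Completion: T1=50  T2=8  T3=21  T4=34  T5=14
Turnaround (C−A): T1=50  T2=8  T3=18  T4=30  T5=8
Waiting(T5) = turnaround − burst = 8 − 6 = 2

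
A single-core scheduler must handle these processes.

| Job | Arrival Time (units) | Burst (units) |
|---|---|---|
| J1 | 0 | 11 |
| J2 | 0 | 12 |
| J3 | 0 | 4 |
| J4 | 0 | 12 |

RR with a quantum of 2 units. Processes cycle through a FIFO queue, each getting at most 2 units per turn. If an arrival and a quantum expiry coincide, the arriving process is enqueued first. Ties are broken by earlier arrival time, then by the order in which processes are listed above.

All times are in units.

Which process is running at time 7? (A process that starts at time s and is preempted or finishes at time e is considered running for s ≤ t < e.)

J4

Schedule: | J1 0-2 | J2 2-4 | J3 4-6 | J4 6-8 | J1 8-10 | J2 10-12 | J3 12-14 | J4 14-16 | J1 16-18 | J2 18-20 | J4 20-22 | J1 22-24 | J2 24-26 | J4 26-28 | J1 28-30 | J2 30-32 | J4 32-34 | J1 34-35 | J2 35-37 | J4 37-39 |
Completion: J1=35  J2=37  J3=14  J4=39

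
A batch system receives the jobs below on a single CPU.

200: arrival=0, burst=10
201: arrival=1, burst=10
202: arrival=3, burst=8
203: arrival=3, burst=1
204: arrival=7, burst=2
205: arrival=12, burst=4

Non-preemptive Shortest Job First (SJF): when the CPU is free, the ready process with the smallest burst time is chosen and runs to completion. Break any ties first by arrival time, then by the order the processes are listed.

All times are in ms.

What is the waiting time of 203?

Schedule: | 200 0-10 | 203 10-11 | 204 11-13 | 205 13-17 | 202 17-25 | 201 25-35 |
Completion: 200=10  201=35  202=25  203=11  204=13  205=17
Waiting(203) = turnaround − burst = 8 − 1 = 7

7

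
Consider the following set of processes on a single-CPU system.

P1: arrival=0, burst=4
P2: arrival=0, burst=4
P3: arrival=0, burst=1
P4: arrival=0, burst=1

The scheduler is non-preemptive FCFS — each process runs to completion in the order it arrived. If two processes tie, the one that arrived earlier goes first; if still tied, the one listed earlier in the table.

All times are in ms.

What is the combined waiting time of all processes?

21

Schedule: | P1 0-4 | P2 4-8 | P3 8-9 | P4 9-10 |
Completion: P1=4  P2=8  P3=9  P4=10
Turnaround (C−A): P1=4  P2=8  P3=9  P4=10
Waiting = turnaround − burst: P1=0, P2=4, P3=8, P4=9
Total waiting = 0 + 4 + 8 + 9 = 21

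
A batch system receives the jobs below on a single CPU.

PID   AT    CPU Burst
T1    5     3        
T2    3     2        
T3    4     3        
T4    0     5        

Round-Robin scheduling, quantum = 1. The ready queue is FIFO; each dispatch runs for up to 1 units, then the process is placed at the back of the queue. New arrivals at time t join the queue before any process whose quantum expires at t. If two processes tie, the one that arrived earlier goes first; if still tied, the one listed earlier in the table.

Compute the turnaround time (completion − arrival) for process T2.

Gantt: | T4 0-3 | T2 3-4 | T4 4-5 | T3 5-6 | T2 6-7 | T1 7-8 | T4 8-9 | T3 9-10 | T1 10-11 | T3 11-12 | T1 12-13 |
Completion: T1=13  T2=7  T3=12  T4=9
Turnaround (C−A): T1=8  T2=4  T3=8  T4=9
Turnaround(T2) = completion − arrival = 7 − 3 = 4

4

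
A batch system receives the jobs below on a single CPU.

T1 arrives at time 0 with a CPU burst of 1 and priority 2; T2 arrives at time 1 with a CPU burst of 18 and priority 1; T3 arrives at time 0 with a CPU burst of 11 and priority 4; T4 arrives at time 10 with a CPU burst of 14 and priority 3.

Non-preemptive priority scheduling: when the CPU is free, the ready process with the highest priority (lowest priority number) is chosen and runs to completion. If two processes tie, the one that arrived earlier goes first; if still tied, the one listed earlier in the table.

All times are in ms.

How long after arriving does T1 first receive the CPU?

Timeline: | T1 0-1 | T2 1-19 | T4 19-33 | T3 33-44 |
Completion: T1=1  T2=19  T3=44  T4=33
Turnaround (C−A): T1=1  T2=18  T3=44  T4=23
Response(T1) = first start − arrival = 0 − 0 = 0

0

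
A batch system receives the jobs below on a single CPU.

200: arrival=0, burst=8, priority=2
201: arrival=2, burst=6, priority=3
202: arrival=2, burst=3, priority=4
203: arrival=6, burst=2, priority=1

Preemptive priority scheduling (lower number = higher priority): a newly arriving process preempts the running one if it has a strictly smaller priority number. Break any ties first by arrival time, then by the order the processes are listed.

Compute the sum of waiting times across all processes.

24

Gantt: | 200 0-6 | 203 6-8 | 200 8-10 | 201 10-16 | 202 16-19 |
Completion: 200=10  201=16  202=19  203=8
Turnaround (C−A): 200=10  201=14  202=17  203=2
Waiting = turnaround − burst: 200=2, 201=8, 202=14, 203=0
Total waiting = 2 + 8 + 14 + 0 = 24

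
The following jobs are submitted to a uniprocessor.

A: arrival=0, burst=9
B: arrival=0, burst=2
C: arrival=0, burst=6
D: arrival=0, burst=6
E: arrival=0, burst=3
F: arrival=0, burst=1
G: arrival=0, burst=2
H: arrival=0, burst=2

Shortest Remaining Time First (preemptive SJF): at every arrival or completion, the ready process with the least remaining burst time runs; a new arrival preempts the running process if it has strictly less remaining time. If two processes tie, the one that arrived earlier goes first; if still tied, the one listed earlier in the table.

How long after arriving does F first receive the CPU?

0

Gantt: | F 0-1 | B 1-3 | G 3-5 | H 5-7 | E 7-10 | C 10-16 | D 16-22 | A 22-31 |
Completion: A=31  B=3  C=16  D=22  E=10  F=1  G=5  H=7
Turnaround (C−A): A=31  B=3  C=16  D=22  E=10  F=1  G=5  H=7
Response(F) = first start − arrival = 0 − 0 = 0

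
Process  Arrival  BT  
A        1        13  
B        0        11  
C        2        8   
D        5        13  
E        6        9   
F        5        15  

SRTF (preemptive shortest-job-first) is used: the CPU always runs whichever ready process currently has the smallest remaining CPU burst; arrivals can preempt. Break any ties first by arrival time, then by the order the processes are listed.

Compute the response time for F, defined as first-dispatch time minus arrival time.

49

Gantt: | B 0-2 | C 2-10 | B 10-19 | E 19-28 | A 28-41 | D 41-54 | F 54-69 |
Completion: A=41  B=19  C=10  D=54  E=28  F=69
Response(F) = first start − arrival = 54 − 5 = 49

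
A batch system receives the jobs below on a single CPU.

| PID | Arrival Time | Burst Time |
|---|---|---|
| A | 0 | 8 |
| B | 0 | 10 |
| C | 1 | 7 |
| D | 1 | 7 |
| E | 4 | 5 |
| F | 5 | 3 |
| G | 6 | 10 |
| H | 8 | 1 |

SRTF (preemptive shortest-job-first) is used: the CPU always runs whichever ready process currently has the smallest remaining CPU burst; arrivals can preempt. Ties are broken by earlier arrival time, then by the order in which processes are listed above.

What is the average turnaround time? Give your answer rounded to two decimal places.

Timeline: | A 0-8 | H 8-9 | F 9-12 | E 12-17 | C 17-24 | D 24-31 | B 31-41 | G 41-51 |
Completion: A=8  B=41  C=24  D=31  E=17  F=12  G=51  H=9
Turnaround times: A=8, B=41, C=23, D=30, E=13, F=7, G=45, H=1
Average turnaround = (8+41+23+30+13+7+45+1) / 8 = 168/8 = 21.00

21.00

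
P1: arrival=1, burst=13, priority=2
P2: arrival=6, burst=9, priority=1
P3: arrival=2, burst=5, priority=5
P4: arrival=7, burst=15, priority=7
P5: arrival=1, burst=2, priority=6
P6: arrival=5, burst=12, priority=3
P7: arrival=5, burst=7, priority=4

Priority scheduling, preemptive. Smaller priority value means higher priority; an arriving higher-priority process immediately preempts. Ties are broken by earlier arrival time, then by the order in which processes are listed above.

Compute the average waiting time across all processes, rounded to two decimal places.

Gantt: | idle 0-1 | P1 1-6 | P2 6-15 | P1 15-23 | P6 23-35 | P7 35-42 | P3 42-47 | P5 47-49 | P4 49-64 |
Completion: P1=23  P2=15  P3=47  P4=64  P5=49  P6=35  P7=42
Waiting times: P1=9, P2=0, P3=40, P4=42, P5=46, P6=18, P7=30
Average waiting = (9+0+40+42+46+18+30) / 7 = 185/7 = 26.43

26.43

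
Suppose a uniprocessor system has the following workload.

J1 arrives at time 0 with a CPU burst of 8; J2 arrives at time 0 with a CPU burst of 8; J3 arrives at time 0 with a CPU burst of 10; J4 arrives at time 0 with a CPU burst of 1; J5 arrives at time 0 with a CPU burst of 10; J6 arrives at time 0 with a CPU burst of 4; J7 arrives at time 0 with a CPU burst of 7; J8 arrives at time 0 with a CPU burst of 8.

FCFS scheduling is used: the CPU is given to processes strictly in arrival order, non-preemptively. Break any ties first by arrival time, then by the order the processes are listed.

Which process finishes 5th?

J5

Timeline: | J1 0-8 | J2 8-16 | J3 16-26 | J4 26-27 | J5 27-37 | J6 37-41 | J7 41-48 | J8 48-56 |
Completion: J1=8  J2=16  J3=26  J4=27  J5=37  J6=41  J7=48  J8=56
Finish order: J1 → J2 → J3 → J4 → J5 → J6 → J7 → J8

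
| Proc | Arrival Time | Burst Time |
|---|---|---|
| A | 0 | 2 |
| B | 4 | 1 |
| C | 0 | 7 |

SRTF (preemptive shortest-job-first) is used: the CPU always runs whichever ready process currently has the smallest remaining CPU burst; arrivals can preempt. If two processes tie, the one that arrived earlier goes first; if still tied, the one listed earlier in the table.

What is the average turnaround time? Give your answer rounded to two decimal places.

4.33

Gantt: | A 0-2 | C 2-4 | B 4-5 | C 5-10 |
Completion: A=2  B=5  C=10
Turnaround (C−A): A=2  B=1  C=10
Turnaround times: A=2, B=1, C=10
Average turnaround = (2+1+10) / 3 = 13/3 = 4.33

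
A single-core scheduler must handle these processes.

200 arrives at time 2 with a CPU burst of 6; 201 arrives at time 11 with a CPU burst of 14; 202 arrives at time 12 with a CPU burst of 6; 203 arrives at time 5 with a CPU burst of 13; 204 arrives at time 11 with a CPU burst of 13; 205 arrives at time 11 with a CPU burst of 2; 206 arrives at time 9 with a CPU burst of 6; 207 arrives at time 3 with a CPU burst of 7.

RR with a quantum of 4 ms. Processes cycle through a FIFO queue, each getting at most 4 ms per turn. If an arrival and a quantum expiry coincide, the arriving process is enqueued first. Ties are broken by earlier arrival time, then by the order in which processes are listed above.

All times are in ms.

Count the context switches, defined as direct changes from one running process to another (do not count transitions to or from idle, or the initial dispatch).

20

Gantt: | idle 0-2 | 200 2-6 | 207 6-10 | 203 10-14 | 200 14-16 | 206 16-20 | 207 20-23 | 201 23-27 | 204 27-31 | 205 31-33 | 202 33-37 | 203 37-41 | 206 41-43 | 201 43-47 | 204 47-51 | 202 51-53 | 203 53-57 | 201 57-61 | 204 61-65 | 203 65-66 | 201 66-68 | 204 68-69 |
Completion: 200=16  201=68  202=53  203=66  204=69  205=33  206=43  207=23
Turnaround (C−A): 200=14  201=57  202=41  203=61  204=58  205=22  206=34  207=20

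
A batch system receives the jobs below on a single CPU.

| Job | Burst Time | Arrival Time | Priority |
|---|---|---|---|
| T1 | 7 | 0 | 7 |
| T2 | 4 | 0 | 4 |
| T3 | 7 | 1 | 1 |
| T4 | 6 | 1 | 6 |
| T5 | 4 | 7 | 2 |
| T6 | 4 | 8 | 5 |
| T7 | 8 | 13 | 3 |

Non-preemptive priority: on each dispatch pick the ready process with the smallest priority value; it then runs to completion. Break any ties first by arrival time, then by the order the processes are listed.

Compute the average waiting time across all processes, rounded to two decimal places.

11.86

Gantt: | T2 0-4 | T3 4-11 | T5 11-15 | T7 15-23 | T6 23-27 | T4 27-33 | T1 33-40 |
Completion: T1=40  T2=4  T3=11  T4=33  T5=15  T6=27  T7=23
Turnaround (C−A): T1=40  T2=4  T3=10  T4=32  T5=8  T6=19  T7=10
Waiting times: T1=33, T2=0, T3=3, T4=26, T5=4, T6=15, T7=2
Average waiting = (33+0+3+26+4+15+2) / 7 = 83/7 = 11.86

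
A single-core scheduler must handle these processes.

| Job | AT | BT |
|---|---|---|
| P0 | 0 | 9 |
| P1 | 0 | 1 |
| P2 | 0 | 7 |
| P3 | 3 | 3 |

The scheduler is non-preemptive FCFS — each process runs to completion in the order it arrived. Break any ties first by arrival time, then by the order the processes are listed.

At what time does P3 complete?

20

Gantt: | P0 0-9 | P1 9-10 | P2 10-17 | P3 17-20 |
Completion: P0=9  P1=10  P2=17  P3=20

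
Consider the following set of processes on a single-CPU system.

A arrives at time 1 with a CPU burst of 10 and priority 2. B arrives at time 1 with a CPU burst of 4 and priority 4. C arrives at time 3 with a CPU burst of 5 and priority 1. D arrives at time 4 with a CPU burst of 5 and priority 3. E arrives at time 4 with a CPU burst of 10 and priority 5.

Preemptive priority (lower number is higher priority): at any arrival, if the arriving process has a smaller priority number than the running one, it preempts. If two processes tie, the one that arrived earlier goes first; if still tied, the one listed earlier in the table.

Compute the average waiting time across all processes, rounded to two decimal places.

11.60

Gantt: | idle 0-1 | A 1-3 | C 3-8 | A 8-16 | D 16-21 | B 21-25 | E 25-35 |
Completion: A=16  B=25  C=8  D=21  E=35
Turnaround (C−A): A=15  B=24  C=5  D=17  E=31
Waiting times: A=5, B=20, C=0, D=12, E=21
Average waiting = (5+20+0+12+21) / 5 = 58/5 = 11.60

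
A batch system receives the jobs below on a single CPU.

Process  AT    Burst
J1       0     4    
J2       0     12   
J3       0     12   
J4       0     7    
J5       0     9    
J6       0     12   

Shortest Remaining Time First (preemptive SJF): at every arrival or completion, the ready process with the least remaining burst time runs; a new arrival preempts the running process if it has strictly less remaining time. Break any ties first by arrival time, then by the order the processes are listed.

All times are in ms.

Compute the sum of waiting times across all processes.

111

Gantt: | J1 0-4 | J4 4-11 | J5 11-20 | J2 20-32 | J3 32-44 | J6 44-56 |
Completion: J1=4  J2=32  J3=44  J4=11  J5=20  J6=56
Turnaround (C−A): J1=4  J2=32  J3=44  J4=11  J5=20  J6=56
Waiting = turnaround − burst: J1=0, J2=20, J3=32, J4=4, J5=11, J6=44
Total waiting = 0 + 20 + 32 + 4 + 11 + 44 = 111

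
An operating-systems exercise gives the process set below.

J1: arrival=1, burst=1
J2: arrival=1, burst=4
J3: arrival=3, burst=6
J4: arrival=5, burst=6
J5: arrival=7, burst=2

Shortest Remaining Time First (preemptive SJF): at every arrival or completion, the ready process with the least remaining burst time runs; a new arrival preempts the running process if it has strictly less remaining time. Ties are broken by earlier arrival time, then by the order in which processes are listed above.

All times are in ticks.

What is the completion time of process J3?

14

Schedule: | idle 0-1 | J1 1-2 | J2 2-6 | J3 6-7 | J5 7-9 | J3 9-14 | J4 14-20 |
Completion: J1=2  J2=6  J3=14  J4=20  J5=9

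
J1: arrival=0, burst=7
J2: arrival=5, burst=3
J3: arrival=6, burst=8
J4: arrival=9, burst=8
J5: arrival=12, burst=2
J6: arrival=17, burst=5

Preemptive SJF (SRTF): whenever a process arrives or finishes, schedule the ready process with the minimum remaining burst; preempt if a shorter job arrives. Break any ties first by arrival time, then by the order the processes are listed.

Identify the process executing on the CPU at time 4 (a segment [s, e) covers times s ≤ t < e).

J1

Gantt: | J1 0-7 | J2 7-10 | J3 10-12 | J5 12-14 | J3 14-20 | J6 20-25 | J4 25-33 |
Completion: J1=7  J2=10  J3=20  J4=33  J5=14  J6=25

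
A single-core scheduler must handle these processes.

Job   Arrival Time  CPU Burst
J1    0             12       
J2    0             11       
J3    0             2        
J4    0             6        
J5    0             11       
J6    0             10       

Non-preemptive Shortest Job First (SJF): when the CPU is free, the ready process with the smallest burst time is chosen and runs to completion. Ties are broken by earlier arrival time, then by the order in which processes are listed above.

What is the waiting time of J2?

18

Schedule: | J3 0-2 | J4 2-8 | J6 8-18 | J2 18-29 | J5 29-40 | J1 40-52 |
Completion: J1=52  J2=29  J3=2  J4=8  J5=40  J6=18
Waiting(J2) = turnaround − burst = 29 − 11 = 18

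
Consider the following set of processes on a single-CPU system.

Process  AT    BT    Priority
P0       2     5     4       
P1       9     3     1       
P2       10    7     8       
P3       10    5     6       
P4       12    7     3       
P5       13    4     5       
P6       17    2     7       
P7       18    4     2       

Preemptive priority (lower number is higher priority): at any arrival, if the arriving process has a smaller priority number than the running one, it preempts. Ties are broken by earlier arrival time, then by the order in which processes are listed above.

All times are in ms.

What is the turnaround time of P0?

5

Timeline: | idle 0-2 | P0 2-7 | idle 7-9 | P1 9-12 | P4 12-18 | P7 18-22 | P4 22-23 | P5 23-27 | P3 27-32 | P6 32-34 | P2 34-41 |
Completion: P0=7  P1=12  P2=41  P3=32  P4=23  P5=27  P6=34  P7=22
Turnaround (C−A): P0=5  P1=3  P2=31  P3=22  P4=11  P5=14  P6=17  P7=4
Turnaround(P0) = completion − arrival = 7 − 2 = 5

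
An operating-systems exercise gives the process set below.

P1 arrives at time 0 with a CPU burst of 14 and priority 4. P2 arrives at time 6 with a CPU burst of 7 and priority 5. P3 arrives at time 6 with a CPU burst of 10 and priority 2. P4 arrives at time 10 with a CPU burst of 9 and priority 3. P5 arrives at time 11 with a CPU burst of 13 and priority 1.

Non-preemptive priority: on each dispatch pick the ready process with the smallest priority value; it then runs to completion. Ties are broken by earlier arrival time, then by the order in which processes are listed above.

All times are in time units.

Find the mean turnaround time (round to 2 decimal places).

Gantt: | P1 0-14 | P5 14-27 | P3 27-37 | P4 37-46 | P2 46-53 |
Completion: P1=14  P2=53  P3=37  P4=46  P5=27
Turnaround (C−A): P1=14  P2=47  P3=31  P4=36  P5=16
Turnaround times: P1=14, P2=47, P3=31, P4=36, P5=16
Average turnaround = (14+47+31+36+16) / 5 = 144/5 = 28.80

28.80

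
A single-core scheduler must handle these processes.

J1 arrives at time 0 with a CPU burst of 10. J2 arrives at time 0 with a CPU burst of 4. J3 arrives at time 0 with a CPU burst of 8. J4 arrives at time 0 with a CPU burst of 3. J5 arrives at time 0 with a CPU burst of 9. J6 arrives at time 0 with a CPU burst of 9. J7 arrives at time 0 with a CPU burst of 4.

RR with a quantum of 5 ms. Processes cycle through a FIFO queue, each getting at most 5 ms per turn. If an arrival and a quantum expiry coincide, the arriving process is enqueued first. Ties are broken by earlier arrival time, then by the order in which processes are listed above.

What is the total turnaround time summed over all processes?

Gantt: | J1 0-5 | J2 5-9 | J3 9-14 | J4 14-17 | J5 17-22 | J6 22-27 | J7 27-31 | J1 31-36 | J3 36-39 | J5 39-43 | J6 43-47 |
Completion: J1=36  J2=9  J3=39  J4=17  J5=43  J6=47  J7=31
Turnaround (C−A): J1=36  J2=9  J3=39  J4=17  J5=43  J6=47  J7=31
Turnaround = completion − arrival: J1=36, J2=9, J3=39, J4=17, J5=43, J6=47, J7=31
Total turnaround = 36 + 9 + 39 + 17 + 43 + 47 + 31 = 222

222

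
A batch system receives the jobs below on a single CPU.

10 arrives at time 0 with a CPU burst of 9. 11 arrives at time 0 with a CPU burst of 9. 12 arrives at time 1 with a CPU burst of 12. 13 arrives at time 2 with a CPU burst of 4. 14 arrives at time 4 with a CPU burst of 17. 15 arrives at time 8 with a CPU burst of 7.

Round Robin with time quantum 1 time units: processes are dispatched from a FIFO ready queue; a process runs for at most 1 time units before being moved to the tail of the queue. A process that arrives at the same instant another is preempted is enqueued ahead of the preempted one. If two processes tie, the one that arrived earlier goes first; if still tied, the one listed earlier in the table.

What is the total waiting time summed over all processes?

188

Timeline: | 10 0-1 | 11 1-2 | 12 2-3 | 10 3-4 | 13 4-5 | 11 5-6 | 12 6-7 | 14 7-8 | 10 8-9 | 13 9-10 | 11 10-11 | 12 11-12 | 15 12-13 | 14 13-14 | 10 14-15 | 13 15-16 | 11 16-17 | 12 17-18 | 15 18-19 | 14 19-20 | 10 20-21 | 13 21-22 | 11 22-23 | 12 23-24 | 15 24-25 | 14 25-26 | 10 26-27 | 11 27-28 | 12 28-29 | 15 29-30 | 14 30-31 | 10 31-32 | 11 32-33 | 12 33-34 | 15 34-35 | 14 35-36 | 10 36-37 | 11 37-38 | 12 38-39 | 15 39-40 | 14 40-41 | 10 41-42 | 11 42-43 | 12 43-44 | 15 44-45 | 14 45-46 | 12 46-47 | 14 47-48 | 12 48-49 | 14 49-50 | 12 50-51 | 14 51-58 |
Completion: 10=42  11=43  12=51  13=22  14=58  15=45
Waiting = turnaround − burst: 10=33, 11=34, 12=38, 13=16, 14=37, 15=30
Total waiting = 33 + 34 + 38 + 16 + 37 + 30 = 188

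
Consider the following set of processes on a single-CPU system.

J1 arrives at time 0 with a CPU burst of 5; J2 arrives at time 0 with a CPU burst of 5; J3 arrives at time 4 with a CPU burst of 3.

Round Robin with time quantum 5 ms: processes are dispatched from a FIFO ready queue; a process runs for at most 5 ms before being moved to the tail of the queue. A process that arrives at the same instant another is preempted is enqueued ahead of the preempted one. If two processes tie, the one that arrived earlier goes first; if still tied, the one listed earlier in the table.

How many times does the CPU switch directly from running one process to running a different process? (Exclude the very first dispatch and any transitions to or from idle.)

2

Schedule: | J1 0-5 | J2 5-10 | J3 10-13 |
Completion: J1=5  J2=10  J3=13
Turnaround (C−A): J1=5  J2=10  J3=9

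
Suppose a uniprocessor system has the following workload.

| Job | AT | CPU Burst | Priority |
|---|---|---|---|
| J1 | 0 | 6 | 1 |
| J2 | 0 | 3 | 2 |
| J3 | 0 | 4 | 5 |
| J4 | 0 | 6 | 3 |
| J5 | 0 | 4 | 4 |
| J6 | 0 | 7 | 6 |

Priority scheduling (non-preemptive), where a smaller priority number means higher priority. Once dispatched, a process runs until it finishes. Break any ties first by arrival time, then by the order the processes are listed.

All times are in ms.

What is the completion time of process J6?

Timeline: | J1 0-6 | J2 6-9 | J4 9-15 | J5 15-19 | J3 19-23 | J6 23-30 |
Completion: J1=6  J2=9  J3=23  J4=15  J5=19  J6=30
Turnaround (C−A): J1=6  J2=9  J3=23  J4=15  J5=19  J6=30

30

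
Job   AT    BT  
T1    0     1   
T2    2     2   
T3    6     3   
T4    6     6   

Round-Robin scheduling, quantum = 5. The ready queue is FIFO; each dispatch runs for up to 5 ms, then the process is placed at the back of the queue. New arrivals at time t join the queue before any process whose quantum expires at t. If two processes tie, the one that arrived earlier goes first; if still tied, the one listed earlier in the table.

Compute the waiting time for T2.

Schedule: | T1 0-1 | idle 1-2 | T2 2-4 | idle 4-6 | T3 6-9 | T4 9-15 |
Completion: T1=1  T2=4  T3=9  T4=15
Turnaround (C−A): T1=1  T2=2  T3=3  T4=9
Waiting(T2) = turnaround − burst = 2 − 2 = 0

0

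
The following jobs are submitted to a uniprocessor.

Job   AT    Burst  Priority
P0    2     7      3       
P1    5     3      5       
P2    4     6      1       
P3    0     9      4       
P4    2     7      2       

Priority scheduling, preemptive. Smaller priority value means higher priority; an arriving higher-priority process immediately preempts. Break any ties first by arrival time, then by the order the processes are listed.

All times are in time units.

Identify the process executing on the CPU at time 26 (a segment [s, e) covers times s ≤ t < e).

Gantt: | P3 0-2 | P4 2-4 | P2 4-10 | P4 10-15 | P0 15-22 | P3 22-29 | P1 29-32 |
Completion: P0=22  P1=32  P2=10  P3=29  P4=15
Turnaround (C−A): P0=20  P1=27  P2=6  P3=29  P4=13

P3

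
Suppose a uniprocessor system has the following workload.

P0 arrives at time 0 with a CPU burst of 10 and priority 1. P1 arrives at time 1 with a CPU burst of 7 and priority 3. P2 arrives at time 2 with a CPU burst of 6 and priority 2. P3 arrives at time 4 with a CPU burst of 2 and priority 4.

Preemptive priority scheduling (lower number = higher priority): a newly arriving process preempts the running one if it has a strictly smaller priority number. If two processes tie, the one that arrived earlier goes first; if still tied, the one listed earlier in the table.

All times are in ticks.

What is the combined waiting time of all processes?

42

Gantt: | P0 0-10 | P2 10-16 | P1 16-23 | P3 23-25 |
Completion: P0=10  P1=23  P2=16  P3=25
Waiting = turnaround − burst: P0=0, P1=15, P2=8, P3=19
Total waiting = 0 + 15 + 8 + 19 = 42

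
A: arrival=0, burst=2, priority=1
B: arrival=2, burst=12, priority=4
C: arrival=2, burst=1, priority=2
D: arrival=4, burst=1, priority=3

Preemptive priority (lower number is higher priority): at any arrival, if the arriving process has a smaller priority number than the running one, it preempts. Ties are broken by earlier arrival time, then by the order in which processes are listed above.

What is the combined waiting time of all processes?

Schedule: | A 0-2 | C 2-3 | B 3-4 | D 4-5 | B 5-16 |
Completion: A=2  B=16  C=3  D=5
Waiting = turnaround − burst: A=0, B=2, C=0, D=0
Total waiting = 0 + 2 + 0 + 0 = 2

2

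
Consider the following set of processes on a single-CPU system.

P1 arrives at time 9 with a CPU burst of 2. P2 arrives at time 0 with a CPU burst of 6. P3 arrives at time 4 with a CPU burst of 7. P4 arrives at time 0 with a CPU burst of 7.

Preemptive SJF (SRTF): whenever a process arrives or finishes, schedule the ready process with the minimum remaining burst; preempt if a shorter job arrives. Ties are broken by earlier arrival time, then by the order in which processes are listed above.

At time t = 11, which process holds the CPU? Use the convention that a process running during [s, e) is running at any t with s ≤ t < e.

Gantt: | P2 0-6 | P4 6-9 | P1 9-11 | P4 11-15 | P3 15-22 |
Completion: P1=11  P2=6  P3=22  P4=15
Turnaround (C−A): P1=2  P2=6  P3=18  P4=15

P4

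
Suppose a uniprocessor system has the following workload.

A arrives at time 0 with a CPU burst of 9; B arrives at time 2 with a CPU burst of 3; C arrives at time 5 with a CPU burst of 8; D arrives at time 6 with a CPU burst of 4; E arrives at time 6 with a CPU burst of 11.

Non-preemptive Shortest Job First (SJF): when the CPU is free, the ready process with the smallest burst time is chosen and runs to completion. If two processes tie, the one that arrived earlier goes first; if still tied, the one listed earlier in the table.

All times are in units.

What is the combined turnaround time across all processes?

Gantt: | A 0-9 | B 9-12 | D 12-16 | C 16-24 | E 24-35 |
Completion: A=9  B=12  C=24  D=16  E=35
Turnaround (C−A): A=9  B=10  C=19  D=10  E=29
Turnaround = completion − arrival: A=9, B=10, C=19, D=10, E=29
Total turnaround = 9 + 10 + 19 + 10 + 29 = 77

77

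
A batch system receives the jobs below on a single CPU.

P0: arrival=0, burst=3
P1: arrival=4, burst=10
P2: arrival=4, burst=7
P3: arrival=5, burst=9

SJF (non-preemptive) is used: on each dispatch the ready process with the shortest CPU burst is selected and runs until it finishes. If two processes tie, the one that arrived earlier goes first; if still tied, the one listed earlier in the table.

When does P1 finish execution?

30

Schedule: | P0 0-3 | idle 3-4 | P2 4-11 | P3 11-20 | P1 20-30 |
Completion: P0=3  P1=30  P2=11  P3=20
Turnaround (C−A): P0=3  P1=26  P2=7  P3=15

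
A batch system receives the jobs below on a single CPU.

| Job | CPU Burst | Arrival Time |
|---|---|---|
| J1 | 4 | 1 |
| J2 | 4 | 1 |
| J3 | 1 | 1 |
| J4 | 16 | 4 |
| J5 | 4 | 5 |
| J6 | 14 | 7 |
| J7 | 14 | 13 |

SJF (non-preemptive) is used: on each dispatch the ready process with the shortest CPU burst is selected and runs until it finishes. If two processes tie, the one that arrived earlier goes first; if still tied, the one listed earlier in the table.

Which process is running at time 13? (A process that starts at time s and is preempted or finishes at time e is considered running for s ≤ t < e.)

Gantt: | idle 0-1 | J3 1-2 | J1 2-6 | J2 6-10 | J5 10-14 | J6 14-28 | J7 28-42 | J4 42-58 |
Completion: J1=6  J2=10  J3=2  J4=58  J5=14  J6=28  J7=42

J5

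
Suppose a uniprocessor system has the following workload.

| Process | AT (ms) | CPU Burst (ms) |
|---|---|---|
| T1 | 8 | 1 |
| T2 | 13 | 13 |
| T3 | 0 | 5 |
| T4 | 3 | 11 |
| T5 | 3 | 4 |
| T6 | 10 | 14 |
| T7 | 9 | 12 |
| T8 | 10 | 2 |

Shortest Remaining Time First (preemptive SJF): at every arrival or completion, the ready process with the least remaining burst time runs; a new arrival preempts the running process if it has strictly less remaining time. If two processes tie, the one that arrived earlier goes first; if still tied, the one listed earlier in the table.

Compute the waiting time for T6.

38

Timeline: | T3 0-5 | T5 5-9 | T1 9-10 | T8 10-12 | T4 12-23 | T7 23-35 | T2 35-48 | T6 48-62 |
Completion: T1=10  T2=48  T3=5  T4=23  T5=9  T6=62  T7=35  T8=12
Waiting(T6) = turnaround − burst = 52 − 14 = 38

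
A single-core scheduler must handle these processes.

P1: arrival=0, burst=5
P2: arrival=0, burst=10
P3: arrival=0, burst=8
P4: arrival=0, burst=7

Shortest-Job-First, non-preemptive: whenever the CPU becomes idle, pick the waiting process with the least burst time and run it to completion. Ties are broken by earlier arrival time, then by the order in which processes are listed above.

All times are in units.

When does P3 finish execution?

Timeline: | P1 0-5 | P4 5-12 | P3 12-20 | P2 20-30 |
Completion: P1=5  P2=30  P3=20  P4=12
Turnaround (C−A): P1=5  P2=30  P3=20  P4=12

20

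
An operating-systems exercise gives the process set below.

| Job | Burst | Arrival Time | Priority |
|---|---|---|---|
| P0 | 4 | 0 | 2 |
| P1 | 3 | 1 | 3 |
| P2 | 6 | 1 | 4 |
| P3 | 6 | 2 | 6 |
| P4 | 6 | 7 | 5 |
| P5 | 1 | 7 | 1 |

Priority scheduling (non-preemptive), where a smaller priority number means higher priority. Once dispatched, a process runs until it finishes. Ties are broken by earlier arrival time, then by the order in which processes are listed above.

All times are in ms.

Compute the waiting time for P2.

7

Gantt: | P0 0-4 | P1 4-7 | P5 7-8 | P2 8-14 | P4 14-20 | P3 20-26 |
Completion: P0=4  P1=7  P2=14  P3=26  P4=20  P5=8
Turnaround (C−A): P0=4  P1=6  P2=13  P3=24  P4=13  P5=1
Waiting(P2) = turnaround − burst = 13 − 6 = 7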